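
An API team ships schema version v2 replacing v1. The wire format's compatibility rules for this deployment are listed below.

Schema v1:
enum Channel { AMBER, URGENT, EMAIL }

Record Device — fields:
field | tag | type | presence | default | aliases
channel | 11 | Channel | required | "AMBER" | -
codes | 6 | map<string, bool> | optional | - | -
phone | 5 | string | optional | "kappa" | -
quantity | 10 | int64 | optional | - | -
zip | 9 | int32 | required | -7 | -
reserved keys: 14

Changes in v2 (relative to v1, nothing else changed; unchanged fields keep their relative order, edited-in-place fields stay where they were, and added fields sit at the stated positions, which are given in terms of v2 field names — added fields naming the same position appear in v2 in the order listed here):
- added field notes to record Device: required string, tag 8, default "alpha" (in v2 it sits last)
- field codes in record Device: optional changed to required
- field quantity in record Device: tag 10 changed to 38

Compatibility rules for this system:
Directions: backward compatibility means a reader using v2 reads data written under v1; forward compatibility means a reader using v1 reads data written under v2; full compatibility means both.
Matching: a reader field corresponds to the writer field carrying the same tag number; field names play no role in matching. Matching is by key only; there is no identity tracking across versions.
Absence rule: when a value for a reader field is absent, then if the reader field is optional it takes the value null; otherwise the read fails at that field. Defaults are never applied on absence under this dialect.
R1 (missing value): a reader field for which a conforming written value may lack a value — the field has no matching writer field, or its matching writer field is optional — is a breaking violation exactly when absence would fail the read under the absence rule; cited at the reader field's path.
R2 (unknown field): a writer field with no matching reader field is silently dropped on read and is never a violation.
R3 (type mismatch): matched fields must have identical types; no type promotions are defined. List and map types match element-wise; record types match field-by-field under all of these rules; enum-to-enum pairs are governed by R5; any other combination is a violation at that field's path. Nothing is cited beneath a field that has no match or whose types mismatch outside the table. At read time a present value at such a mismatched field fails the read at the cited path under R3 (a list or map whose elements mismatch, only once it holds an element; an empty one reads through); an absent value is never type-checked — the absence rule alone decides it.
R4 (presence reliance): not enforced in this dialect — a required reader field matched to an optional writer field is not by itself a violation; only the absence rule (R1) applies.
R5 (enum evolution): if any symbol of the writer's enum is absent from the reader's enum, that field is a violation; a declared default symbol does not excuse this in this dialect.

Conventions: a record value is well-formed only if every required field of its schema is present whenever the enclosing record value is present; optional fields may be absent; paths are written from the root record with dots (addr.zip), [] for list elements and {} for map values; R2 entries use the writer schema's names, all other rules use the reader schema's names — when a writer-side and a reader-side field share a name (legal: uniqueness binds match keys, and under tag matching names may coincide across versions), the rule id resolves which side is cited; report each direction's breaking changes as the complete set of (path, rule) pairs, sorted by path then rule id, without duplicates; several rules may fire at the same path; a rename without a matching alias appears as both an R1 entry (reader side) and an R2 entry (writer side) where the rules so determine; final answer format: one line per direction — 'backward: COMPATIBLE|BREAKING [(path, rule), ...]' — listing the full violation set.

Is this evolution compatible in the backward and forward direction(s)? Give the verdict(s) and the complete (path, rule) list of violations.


backward: BREAKING [(codes, R1), (notes, R1)]; forward: COMPATIBLE []

in Device below, arrows point writer -> reader
checking backward for Device: reader v2 against writer v1:
  channel <- channel (Channel -> Channel, writer required)
  codes <- codes (map<string, bool> -> map<string, bool>, writer optional)
  phone <- phone (string -> string, writer optional)
  quantity has no writer counterpart
  zip <- zip (int32 -> int32, writer required)
  notes has no writer counterpart
  leftover writer field: quantity
  breaking: (codes, R1)
  breaking: (notes, R1)
  => backward: BREAKING (2)
checking forward for Device: reader v1 against writer v2:
  channel <- channel (Channel -> Channel, writer required)
  codes <- codes (map<string, bool> -> map<string, bool>, writer required)
  phone <- phone (string -> string, writer optional)
  quantity has no writer counterpart
  zip <- zip (int32 -> int32, writer required)
  leftover writer field: quantity
  leftover writer field: notes
  => no violations; forward on Device: COMPATIBLE


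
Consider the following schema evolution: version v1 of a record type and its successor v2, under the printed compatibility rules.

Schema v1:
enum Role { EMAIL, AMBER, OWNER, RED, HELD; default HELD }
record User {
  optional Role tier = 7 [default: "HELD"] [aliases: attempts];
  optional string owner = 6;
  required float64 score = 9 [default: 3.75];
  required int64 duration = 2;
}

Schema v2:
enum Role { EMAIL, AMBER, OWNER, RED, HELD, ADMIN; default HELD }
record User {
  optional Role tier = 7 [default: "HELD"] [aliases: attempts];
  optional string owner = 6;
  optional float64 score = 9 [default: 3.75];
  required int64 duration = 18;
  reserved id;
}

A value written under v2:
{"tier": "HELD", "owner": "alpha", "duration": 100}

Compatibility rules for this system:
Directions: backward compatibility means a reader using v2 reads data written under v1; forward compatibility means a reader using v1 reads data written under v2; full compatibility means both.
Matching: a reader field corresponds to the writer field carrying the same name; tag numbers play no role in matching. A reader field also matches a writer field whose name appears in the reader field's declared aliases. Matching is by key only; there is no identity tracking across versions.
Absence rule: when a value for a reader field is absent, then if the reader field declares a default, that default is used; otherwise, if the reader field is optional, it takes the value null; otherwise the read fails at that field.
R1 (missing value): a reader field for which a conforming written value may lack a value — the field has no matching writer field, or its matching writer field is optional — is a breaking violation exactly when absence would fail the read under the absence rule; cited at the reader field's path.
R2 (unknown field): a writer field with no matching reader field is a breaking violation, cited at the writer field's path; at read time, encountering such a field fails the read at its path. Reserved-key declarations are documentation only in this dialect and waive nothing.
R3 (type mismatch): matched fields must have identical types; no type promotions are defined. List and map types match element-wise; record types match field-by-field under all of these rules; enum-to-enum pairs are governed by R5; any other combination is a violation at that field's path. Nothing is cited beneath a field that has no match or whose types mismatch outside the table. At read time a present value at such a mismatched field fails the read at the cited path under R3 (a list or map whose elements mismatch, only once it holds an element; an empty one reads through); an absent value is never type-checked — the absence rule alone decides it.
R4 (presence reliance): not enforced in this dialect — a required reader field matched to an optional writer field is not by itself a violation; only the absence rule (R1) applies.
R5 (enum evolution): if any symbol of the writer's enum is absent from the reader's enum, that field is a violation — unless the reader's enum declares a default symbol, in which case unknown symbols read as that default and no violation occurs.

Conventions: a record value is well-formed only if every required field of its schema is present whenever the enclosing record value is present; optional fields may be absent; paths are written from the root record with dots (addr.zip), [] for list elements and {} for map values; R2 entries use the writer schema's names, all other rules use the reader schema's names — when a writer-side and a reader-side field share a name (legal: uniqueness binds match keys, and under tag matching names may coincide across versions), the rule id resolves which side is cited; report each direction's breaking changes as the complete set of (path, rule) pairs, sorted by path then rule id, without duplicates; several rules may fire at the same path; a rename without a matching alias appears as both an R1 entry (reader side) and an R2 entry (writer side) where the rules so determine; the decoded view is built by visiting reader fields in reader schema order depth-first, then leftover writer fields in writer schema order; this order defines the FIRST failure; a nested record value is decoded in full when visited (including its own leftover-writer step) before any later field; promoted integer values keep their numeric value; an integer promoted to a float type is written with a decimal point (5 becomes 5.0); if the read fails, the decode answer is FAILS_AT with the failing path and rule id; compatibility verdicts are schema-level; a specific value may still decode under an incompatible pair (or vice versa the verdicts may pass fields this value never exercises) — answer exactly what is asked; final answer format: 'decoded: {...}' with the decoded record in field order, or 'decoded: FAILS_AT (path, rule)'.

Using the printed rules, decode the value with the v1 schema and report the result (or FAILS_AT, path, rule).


decoded: {"tier": "HELD", "owner": "alpha", "score": 3.75, "duration": 100}

arrows below run writer -> reader for User
decoding the User value with the v1 reader:
  tier := "HELD"
  owner := "alpha"
  score := 3.75 (absent -> default)
  duration := 100
  => decoded: {"tier": "HELD", "owner": "alpha", "score": 3.75, "duration": 100}
diffs on User not affecting the asked answer:
  field duration in record User: tag 2 changed to 18 -> inert under this dialect — no rule fires on User and the result does not move
  enum Role (field tier in record User): symbol ADMIN added -> inert under this dialect — no rule fires on User and the result does not move
  field score in record User: required changed to optional -> inert under this dialect — no rule fires on User and the result does not move


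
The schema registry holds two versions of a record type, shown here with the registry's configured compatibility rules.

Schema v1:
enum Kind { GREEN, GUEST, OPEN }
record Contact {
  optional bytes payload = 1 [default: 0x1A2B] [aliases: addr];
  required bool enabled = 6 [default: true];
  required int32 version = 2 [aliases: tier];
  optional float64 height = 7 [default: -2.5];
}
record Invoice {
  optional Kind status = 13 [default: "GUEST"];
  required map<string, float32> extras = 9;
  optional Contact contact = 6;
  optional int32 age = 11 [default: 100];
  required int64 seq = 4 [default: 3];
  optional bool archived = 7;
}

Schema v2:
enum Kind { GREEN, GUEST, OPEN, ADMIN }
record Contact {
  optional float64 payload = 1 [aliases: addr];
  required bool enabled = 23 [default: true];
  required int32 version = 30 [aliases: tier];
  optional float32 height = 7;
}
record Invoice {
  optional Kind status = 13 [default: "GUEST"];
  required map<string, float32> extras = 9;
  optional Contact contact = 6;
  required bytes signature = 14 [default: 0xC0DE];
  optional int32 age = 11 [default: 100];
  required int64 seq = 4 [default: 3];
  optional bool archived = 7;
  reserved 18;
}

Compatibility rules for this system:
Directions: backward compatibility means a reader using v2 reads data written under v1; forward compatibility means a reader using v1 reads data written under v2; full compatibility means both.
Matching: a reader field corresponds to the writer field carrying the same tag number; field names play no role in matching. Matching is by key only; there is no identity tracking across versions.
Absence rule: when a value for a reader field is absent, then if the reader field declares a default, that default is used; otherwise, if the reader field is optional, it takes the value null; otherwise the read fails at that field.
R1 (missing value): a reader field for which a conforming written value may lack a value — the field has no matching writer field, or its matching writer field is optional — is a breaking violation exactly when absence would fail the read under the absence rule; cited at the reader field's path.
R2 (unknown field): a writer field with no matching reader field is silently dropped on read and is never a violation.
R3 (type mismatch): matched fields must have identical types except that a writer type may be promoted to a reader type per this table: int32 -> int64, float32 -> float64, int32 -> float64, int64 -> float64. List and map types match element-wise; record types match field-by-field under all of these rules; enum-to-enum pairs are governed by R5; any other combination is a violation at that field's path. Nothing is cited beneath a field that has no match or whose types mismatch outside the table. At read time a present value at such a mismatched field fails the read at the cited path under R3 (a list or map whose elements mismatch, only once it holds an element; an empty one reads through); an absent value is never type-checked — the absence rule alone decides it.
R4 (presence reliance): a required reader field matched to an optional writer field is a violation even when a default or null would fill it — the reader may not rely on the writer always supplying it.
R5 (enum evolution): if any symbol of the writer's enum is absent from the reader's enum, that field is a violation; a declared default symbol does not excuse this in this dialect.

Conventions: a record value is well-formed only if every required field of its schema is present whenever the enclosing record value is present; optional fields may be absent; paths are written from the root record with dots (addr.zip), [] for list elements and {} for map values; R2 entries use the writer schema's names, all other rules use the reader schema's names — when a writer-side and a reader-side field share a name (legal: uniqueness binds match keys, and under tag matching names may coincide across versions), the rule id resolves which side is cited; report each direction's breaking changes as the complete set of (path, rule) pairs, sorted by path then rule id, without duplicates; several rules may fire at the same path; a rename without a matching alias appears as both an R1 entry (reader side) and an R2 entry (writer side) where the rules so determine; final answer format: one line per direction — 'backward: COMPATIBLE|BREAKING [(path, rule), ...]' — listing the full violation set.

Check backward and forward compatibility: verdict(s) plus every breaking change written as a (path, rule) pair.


arrows below run writer -> reader for Invoice
backward for Invoice (reader v2, writer v1):
  writer optional, Kind -> Kind: reader status maps from writer status
  writer required, map<string, float32> -> map<string, float32>: reader extras maps from writer extras
  writer optional, Contact -> Contact: reader contact maps from writer contact
  signature: no writer-side match
  writer optional, int32 -> int32: reader age maps from writer age
  writer required, int64 -> int64: reader seq maps from writer seq
  writer optional, bool -> bool: reader archived maps from writer archived
  writer optional, bytes -> float64: reader contact.payload maps from writer contact.payload
  contact.enabled: no writer-side match
  contact.version: no writer-side match
  writer optional, float64 -> float32: reader contact.height maps from writer contact.height
  writer contact.enabled: unknown to reader
  writer contact.version: unknown to reader
  rule R3 violated at contact.height
  rule R3 violated at contact.payload
  rule R1 violated at contact.version
  => backward: BREAKING (3)
forward for Invoice (reader v1, writer v2):
  writer optional, Kind -> Kind: reader status maps from writer status
  writer required, map<string, float32> -> map<string, float32>: reader extras maps from writer extras
  writer optional, Contact -> Contact: reader contact maps from writer contact
  writer optional, int32 -> int32: reader age maps from writer age
  writer required, int64 -> int64: reader seq maps from writer seq
  writer optional, bool -> bool: reader archived maps from writer archived
  writer signature: unknown to reader
  writer optional, float64 -> bytes: reader contact.payload maps from writer contact.payload
  contact.enabled: no writer-side match
  contact.version: no writer-side match
  writer optional, float32 -> float64: reader contact.height maps from writer contact.height
  writer contact.enabled: unknown to reader
  writer contact.version: unknown to reader
  rule R3 violated at contact.payload
  rule R1 violated at contact.version
  rule R5 violated at status
  => forward: BREAKING (3)

backward: BREAKING [(contact.height, R3), (contact.payload, R3), (contact.version, R1)]; forward: BREAKING [(contact.payload, R3), (contact.version, R1), (status, R5)]


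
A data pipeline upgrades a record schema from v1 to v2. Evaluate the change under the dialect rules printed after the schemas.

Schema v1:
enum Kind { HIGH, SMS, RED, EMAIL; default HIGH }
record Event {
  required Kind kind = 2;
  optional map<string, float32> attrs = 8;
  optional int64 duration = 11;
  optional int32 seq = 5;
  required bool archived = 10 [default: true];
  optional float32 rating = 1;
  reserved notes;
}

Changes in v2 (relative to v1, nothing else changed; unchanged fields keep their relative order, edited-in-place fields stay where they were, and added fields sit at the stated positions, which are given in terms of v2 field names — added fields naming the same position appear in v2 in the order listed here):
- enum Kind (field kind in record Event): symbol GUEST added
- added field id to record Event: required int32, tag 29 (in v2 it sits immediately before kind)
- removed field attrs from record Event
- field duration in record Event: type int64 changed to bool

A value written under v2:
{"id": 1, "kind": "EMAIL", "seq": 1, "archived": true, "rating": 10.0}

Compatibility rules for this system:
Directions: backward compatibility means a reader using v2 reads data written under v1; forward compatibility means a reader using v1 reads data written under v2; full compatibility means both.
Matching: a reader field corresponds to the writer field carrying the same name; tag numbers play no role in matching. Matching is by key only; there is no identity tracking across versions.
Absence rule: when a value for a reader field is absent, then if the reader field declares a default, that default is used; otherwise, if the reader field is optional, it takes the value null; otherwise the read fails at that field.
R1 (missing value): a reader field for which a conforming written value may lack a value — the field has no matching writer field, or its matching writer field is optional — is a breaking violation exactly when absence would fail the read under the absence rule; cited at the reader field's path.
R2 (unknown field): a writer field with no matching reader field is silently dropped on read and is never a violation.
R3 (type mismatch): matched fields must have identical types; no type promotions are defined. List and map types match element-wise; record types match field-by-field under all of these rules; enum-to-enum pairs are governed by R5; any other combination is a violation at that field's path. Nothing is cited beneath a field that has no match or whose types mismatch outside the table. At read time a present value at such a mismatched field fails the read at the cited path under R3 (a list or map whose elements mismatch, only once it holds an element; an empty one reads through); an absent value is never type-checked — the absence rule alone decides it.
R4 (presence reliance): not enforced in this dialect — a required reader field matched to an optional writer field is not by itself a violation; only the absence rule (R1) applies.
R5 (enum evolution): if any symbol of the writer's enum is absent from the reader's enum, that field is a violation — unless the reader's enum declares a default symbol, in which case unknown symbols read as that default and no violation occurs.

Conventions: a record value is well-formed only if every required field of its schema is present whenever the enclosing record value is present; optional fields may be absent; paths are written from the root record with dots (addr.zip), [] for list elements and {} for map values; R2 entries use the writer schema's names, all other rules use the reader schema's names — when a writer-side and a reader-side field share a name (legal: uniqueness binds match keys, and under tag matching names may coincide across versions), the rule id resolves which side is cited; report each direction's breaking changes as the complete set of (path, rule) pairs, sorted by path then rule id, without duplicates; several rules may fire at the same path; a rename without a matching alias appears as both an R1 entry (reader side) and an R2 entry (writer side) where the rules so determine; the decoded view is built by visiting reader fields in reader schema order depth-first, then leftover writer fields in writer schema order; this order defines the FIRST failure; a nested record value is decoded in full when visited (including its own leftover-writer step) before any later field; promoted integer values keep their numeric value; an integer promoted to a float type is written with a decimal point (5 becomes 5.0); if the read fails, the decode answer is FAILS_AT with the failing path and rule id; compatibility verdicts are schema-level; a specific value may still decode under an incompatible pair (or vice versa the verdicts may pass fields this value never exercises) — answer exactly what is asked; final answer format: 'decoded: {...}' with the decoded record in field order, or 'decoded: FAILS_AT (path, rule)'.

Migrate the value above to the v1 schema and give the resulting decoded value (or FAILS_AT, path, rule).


decoded: {"kind": "EMAIL", "attrs": null, "duration": null, "seq": 1, "archived": true, "rating": 10.0}

the writer's type comes first in each Event pair
migrating the Event value to v1:
  kind := "EMAIL"
  attrs := null (absent, optional -> null)
  duration := null (absent, optional -> null)
  seq := 1
  archived := true
  rating := 10.0
  writer id: unknown -> dropped
  => decoded: {"kind": "EMAIL", "attrs": null, "duration": null, "seq": 1, "archived": true, "rating": 10.0}
the rest of the Event diff is inert for this question:
  enum Kind (field kind in record Event): symbol GUEST added -> triggers nothing under the printed rules; the Event answer is the same either way
  added field id to record Event: required int32, tag 29 (in v2 it sits immediately before kind) -> matters for Event compatibility verdicts, not for this value's decode
  removed field attrs from record Event -> triggers nothing under the printed rules; the Event answer is the same either way
  field duration in record Event: type int64 changed to bool -> matters for Event compatibility verdicts, not for this value's decode


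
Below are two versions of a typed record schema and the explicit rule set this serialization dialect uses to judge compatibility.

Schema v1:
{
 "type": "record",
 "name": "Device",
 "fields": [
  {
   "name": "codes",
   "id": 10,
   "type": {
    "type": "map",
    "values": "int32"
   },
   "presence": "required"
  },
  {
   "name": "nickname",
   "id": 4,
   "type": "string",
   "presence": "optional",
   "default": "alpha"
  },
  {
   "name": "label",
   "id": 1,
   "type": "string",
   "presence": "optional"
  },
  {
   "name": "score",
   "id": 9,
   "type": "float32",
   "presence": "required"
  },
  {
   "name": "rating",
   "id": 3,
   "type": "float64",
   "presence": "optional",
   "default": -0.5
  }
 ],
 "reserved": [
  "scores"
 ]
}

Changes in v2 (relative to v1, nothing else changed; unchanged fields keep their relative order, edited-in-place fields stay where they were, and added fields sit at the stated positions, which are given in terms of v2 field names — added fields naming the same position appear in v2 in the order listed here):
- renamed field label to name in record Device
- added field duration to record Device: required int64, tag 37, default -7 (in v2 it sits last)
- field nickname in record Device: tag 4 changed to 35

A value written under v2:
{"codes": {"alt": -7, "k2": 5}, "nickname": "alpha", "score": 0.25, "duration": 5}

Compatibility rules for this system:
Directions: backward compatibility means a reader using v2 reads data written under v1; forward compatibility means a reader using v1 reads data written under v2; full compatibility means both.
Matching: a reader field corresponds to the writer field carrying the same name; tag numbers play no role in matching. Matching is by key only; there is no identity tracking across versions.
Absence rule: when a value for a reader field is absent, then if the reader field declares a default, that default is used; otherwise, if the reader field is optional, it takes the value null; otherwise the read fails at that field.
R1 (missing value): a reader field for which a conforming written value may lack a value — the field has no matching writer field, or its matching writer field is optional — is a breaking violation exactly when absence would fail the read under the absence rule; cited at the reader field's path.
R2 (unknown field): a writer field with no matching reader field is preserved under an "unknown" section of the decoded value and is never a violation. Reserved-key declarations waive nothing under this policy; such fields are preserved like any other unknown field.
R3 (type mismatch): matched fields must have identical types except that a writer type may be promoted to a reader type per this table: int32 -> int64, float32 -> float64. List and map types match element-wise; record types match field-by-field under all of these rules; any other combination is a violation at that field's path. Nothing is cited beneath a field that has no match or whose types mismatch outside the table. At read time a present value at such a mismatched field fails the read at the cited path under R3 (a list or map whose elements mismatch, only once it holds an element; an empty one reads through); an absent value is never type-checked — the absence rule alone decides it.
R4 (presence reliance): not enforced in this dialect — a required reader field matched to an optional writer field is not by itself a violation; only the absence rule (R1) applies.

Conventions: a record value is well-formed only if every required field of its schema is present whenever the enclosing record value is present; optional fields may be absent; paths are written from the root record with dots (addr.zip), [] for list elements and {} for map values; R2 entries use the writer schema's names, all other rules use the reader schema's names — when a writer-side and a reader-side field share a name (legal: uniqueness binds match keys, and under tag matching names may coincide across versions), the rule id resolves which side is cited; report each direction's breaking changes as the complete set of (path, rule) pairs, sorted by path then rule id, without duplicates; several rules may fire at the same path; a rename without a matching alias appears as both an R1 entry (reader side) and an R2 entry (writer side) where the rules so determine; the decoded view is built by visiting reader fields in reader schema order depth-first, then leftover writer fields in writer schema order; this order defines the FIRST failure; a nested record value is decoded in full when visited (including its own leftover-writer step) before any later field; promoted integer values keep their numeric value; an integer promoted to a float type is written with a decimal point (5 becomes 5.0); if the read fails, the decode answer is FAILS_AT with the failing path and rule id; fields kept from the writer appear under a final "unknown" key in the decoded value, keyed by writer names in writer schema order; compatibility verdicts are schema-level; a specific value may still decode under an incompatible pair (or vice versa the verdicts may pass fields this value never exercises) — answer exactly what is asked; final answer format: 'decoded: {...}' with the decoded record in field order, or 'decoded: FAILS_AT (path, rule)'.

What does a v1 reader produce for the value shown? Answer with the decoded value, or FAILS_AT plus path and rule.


decoded: {"codes": {"alt": -7, "k2": 5}, "nickname": "alpha", "label": null, "score": 0.25, "rating": -0.5, "unknown": {"duration": 5}}

the writer's type comes first in each Device pair
decode (reader v1):
  codes := {"alt": -7, "k2": 5}
  nickname := "alpha"
  label := null (not supplied -> null)
  score := 0.25
  rating := -0.5 (no value, default fills)
  writer duration: kept under "unknown"
  => decoded: {"codes": {"alt": -7, "k2": 5}, "nickname": "alpha", "label": null, "score": 0.25, "rating": -0.5, "unknown": {"duration": 5}}
diffs on Device not affecting the asked answer:
  renamed field label to name in record Device -> no rule fires on it and the decoded Device view is identical with or without it
  field nickname in record Device: tag 4 changed to 35 -> no rule fires on it and the decoded Device view is identical with or without it


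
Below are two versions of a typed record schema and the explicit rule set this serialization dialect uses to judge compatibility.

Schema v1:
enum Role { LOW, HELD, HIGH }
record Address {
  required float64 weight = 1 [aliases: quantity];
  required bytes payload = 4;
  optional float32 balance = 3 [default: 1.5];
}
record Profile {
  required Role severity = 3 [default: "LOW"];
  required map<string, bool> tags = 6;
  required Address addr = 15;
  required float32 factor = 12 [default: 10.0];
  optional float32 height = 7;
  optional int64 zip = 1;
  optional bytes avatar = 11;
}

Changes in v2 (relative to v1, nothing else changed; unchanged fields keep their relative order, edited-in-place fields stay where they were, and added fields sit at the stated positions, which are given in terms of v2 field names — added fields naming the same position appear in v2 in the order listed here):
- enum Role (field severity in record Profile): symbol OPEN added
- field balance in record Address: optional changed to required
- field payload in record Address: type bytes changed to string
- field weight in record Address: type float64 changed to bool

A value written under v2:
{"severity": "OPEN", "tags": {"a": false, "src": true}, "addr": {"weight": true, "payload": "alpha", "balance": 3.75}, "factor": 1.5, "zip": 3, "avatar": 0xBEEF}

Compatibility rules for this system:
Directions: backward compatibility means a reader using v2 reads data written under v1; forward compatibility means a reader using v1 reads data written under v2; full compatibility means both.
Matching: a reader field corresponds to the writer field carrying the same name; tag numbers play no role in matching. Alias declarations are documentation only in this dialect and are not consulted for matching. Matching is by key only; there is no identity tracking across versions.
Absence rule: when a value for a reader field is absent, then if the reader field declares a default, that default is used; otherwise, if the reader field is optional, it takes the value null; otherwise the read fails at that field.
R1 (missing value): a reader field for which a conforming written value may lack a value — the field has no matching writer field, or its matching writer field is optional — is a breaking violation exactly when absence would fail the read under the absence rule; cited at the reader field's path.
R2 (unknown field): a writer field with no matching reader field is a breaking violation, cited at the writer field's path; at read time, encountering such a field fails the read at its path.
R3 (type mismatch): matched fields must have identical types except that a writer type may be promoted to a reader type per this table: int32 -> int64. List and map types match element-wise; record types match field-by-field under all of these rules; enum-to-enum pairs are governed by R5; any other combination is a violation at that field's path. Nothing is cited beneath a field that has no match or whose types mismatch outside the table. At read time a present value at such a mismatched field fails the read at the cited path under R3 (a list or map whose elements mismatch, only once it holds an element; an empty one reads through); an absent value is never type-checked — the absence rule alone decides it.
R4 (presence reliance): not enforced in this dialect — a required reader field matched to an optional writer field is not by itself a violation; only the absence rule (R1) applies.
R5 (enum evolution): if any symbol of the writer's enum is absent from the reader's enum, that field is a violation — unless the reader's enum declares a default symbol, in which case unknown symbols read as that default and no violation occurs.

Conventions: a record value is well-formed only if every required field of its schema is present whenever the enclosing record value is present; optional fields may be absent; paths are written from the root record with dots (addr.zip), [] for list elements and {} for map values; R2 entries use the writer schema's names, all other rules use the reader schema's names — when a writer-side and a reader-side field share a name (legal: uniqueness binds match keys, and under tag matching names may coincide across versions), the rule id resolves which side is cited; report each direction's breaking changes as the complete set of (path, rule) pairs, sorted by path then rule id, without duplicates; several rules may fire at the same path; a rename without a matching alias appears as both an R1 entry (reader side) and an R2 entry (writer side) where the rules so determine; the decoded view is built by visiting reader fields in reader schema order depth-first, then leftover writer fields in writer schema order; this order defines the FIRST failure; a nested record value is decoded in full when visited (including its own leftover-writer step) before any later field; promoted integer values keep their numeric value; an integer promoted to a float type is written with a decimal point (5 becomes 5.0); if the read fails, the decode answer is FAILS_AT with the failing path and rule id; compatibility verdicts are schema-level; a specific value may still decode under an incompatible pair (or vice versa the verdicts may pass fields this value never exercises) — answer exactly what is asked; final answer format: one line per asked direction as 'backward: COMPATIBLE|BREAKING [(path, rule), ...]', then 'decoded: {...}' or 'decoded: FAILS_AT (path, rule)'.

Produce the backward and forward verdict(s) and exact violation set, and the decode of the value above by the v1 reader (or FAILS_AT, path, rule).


backward: BREAKING [(addr.payload, R3), (addr.weight, R3)]; forward: BREAKING [(addr.payload, R3), (addr.weight, R3), (severity, R5)]; decoded: FAILS_AT (severity, R5)

the writer's type comes first in each Profile pair
backward on Profile — v2 reading data written by v1:
  severity: paired with writer severity (Role -> Role; writer required)
  tags: paired with writer tags (map<string, bool> -> map<string, bool>; writer required)
  addr: paired with writer addr (Address -> Address; writer required)
  factor: paired with writer factor (float32 -> float32; writer required)
  height: paired with writer height (float32 -> float32; writer optional)
  zip: paired with writer zip (int64 -> int64; writer optional)
  avatar: paired with writer avatar (bytes -> bytes; writer optional)
  addr.weight: paired with writer addr.weight (float64 -> bool; writer required)
  addr.payload: paired with writer addr.payload (bytes -> string; writer required)
  addr.balance: paired with writer addr.balance (float32 -> float32; writer optional)
  rule R3 violated at addr.payload
  rule R3 violated at addr.weight
  => 2 violation(s): backward is BREAKING for Profile
forward on Profile — v1 reading data written by v2:
  severity: paired with writer severity (Role -> Role; writer required)
  tags: paired with writer tags (map<string, bool> -> map<string, bool>; writer required)
  addr: paired with writer addr (Address -> Address; writer required)
  factor: paired with writer factor (float32 -> float32; writer required)
  height: paired with writer height (float32 -> float32; writer optional)
  zip: paired with writer zip (int64 -> int64; writer optional)
  avatar: paired with writer avatar (bytes -> bytes; writer optional)
  addr.weight: paired with writer addr.weight (bool -> float64; writer required)
  addr.payload: paired with writer addr.payload (string -> bytes; writer required)
  addr.balance: paired with writer addr.balance (float32 -> float32; writer required)
  rule R3 violated at addr.payload
  rule R3 violated at addr.weight
  rule R5 violated at severity
  => 3 violation(s): forward is BREAKING for Profile
decoding the Profile value with the v1 reader:
  read fails at severity under R5
  => FAILS_AT (severity, R5)


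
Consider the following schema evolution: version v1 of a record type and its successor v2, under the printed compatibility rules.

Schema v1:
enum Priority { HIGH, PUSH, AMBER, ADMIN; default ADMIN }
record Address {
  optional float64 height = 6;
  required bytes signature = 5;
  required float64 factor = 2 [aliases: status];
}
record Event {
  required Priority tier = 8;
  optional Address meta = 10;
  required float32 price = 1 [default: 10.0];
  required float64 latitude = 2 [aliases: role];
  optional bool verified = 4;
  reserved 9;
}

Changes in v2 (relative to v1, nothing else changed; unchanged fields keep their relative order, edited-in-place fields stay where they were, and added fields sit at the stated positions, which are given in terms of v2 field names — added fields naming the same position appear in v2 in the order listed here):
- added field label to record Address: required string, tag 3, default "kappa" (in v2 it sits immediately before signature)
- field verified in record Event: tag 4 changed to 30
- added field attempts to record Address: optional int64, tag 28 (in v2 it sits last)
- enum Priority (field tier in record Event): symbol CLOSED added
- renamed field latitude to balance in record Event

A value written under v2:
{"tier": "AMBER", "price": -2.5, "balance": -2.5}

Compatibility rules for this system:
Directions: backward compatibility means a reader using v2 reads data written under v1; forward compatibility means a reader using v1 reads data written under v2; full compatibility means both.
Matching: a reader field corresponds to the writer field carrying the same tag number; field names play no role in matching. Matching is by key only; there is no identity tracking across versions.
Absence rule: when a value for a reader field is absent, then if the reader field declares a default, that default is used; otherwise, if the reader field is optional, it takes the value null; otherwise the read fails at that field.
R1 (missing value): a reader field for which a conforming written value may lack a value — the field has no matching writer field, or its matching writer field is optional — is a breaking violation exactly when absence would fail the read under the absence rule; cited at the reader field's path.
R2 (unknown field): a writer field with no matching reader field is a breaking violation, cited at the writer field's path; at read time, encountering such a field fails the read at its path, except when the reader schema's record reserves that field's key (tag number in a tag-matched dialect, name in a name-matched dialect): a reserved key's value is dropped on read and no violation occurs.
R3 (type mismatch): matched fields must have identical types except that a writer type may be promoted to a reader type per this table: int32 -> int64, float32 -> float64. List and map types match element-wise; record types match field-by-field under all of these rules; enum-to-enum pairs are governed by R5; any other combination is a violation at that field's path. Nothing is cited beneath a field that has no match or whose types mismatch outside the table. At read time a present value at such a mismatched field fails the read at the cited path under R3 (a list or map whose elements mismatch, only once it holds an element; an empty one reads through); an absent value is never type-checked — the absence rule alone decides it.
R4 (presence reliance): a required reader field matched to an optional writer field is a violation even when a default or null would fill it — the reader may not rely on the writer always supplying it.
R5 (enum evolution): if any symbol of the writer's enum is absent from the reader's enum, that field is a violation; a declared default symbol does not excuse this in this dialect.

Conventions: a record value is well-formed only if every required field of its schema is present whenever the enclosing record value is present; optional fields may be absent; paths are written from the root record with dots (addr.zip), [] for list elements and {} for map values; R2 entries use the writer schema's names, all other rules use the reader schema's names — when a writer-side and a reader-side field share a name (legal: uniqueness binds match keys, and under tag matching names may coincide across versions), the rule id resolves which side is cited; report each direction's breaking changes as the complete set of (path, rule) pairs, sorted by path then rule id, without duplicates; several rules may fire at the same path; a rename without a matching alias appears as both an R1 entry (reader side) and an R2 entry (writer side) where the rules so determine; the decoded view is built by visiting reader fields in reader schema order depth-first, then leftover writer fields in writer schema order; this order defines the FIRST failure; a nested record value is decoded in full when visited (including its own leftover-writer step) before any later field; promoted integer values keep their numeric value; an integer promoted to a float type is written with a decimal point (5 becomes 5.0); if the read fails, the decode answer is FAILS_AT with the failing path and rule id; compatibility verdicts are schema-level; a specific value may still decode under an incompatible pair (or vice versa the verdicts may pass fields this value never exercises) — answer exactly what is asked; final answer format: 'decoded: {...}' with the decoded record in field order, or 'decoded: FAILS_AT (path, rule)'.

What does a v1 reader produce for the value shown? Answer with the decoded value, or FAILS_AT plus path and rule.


decoded: {"tier": "AMBER", "meta": null, "price": -2.5, "latitude": -2.5, "verified": null}

in Event below, arrows point writer -> reader
decode (reader v1):
  tier := "AMBER"
  meta := null (absent, optional -> null)
  price := -2.5
  latitude := -2.5 (from writer balance)
  verified := null (absent, optional -> null)
  => decoded: {"tier": "AMBER", "meta": null, "price": -2.5, "latitude": -2.5, "verified": null}
diffs on Event not affecting the asked answer:
  added field attempts to record Address: optional int64, tag 28 (in v2 it sits last) -> affects the rule determinations only; this particular Event value decodes identically
  field verified in record Event: tag 4 changed to 30 -> affects the rule determinations only; this particular Event value decodes identically
  added field label to record Address: required string, tag 3, default "kappa" (in v2 it sits immediately before signature) -> affects the rule determinations only; this particular Event value decodes identically
  enum Priority (field tier in record Event): symbol CLOSED added -> affects the rule determinations only; this particular Event value decodes identically
  renamed field latitude to balance in record Event -> triggers nothing under the printed rules; the Event answer is the same either way
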